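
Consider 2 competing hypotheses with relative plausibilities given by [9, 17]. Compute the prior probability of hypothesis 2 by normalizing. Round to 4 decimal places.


Sum of weights = 9 + 17 = 26
Normalized prior for H2 = 17 / 26
= 0.6538

0.6538


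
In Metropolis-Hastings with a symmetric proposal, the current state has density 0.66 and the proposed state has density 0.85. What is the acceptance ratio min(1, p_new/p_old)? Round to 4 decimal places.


Ratio = p_new / p_old = 0.85 / 0.66 = 1.2879
Acceptance = min(1, 1.2879) = 1.0

1.0


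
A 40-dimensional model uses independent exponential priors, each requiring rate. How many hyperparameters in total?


Per parameter: 1 (rate).
Total = 40 * 1 = 40

40


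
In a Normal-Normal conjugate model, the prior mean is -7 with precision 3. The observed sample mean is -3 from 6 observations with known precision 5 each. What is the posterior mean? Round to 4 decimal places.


Posterior precision = tau0 + n*tau = 3 + 6*5 = 33
Posterior mean = (tau0*mu0 + n*tau*xbar) / posterior_precision
= (3*-7 + 6*5*-3) / 33
= -111 / 33 = -3.3636

-3.3636


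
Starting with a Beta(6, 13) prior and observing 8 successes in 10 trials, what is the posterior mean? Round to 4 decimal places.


Posterior parameters: alpha = 6 + 8 = 14
beta = 13 + 2 = 15
Posterior mean = alpha / (alpha + beta) = 14 / 29
= 0.4828

0.4828


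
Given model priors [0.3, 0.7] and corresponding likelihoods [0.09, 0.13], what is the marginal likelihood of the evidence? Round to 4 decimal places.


P(E) = sum_i P(M_i) P(E|M_i)
= 0.027 + 0.091
= 0.118

0.118


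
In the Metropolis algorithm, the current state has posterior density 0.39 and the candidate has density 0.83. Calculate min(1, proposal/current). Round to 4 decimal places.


Ratio = 0.83/0.39 = 2.1282
Acceptance probability = min(1, 2.1282)
= 1.0

1.0


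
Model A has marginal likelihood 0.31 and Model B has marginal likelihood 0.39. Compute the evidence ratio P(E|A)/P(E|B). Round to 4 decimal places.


Evidence ratio = P(E|A) / P(E|B)
= 0.31 / 0.39
= 0.7949

0.7949


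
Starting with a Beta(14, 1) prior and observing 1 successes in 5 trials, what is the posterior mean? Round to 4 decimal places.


Posterior parameters: alpha = 14 + 1 = 15
beta = 1 + 4 = 5
Posterior mean = alpha / (alpha + beta) = 15 / 20
= 0.75

0.75


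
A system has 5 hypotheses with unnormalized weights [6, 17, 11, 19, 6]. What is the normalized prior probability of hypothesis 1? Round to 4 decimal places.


The normalized prior is the weight divided by the total.
Total weight = 59
P(H1) = 6 / 59 = 0.1017

0.1017


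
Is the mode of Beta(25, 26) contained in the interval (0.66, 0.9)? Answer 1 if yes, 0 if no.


Mode = (a-1)/(a+b-2) = 24/49 = 0.4898
Interval: (0.66, 0.9)
Contains mode? 0

0


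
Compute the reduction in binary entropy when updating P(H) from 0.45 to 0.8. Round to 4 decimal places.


H_before = -p*log2(p) - (1-p)*log2(1-p) for p=0.45: 0.9928
H_after for p=0.8: 0.7219
Reduction = 0.9928 - 0.7219 = 0.2708

0.2708


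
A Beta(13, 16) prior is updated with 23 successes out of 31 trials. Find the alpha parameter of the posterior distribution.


In the Beta-Binomial conjugate update:
alpha_post = alpha_prior + successes
= 13 + 23
= 36

36


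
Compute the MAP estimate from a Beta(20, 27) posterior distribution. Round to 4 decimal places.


MAP = mode of Beta distribution
= (alpha - 1)/(alpha + beta - 2)
= (20-1)/(20+27-2)
= 19/45 = 0.4222

0.4222


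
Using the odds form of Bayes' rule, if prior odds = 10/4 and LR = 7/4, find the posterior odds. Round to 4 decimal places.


Bayes' rule in odds form: posterior odds = prior odds * LR
= (10 * 7) / (4 * 4)
= 70/16 = 4.375

4.375


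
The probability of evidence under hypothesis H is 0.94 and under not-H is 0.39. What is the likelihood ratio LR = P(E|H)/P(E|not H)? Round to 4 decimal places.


LR = 0.94 / 0.39
= 2.4103

2.4103


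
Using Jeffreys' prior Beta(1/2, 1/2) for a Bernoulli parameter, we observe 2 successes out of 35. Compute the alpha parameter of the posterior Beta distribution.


Conjugate update: Beta(0.5 + k, 0.5 + n - k).
k = 2, n - k = 33
Posterior alpha = 0.5 + k = 0.5 + 2 = 2.5

2.5


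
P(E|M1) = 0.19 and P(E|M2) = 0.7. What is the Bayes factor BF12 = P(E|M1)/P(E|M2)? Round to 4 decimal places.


Bayes factor BF12 = P(E|M1) / P(E|M2)
= 0.19 / 0.7
= 0.2714

0.2714


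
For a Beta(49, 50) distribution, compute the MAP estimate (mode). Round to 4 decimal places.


MAP = mode = (a-1)/(a+b-2)
= (49-1)/(49+50-2)
= 48/97 = 0.4948

0.4948


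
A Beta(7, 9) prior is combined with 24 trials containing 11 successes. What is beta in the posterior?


In conjugate updating:
beta_posterior = beta_prior + (n - k)
= 9 + (24 - 11)
= 9 + 13 = 22

22


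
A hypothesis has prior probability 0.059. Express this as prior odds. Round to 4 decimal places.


Odds = P(H) / P(not H) = 0.059 / 0.941
= 0.0627

0.0627


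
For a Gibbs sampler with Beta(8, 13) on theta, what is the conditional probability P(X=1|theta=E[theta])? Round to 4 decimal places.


E[theta] = 8/(8+13) = 0.381
P(X=1|theta) = theta = 0.381

0.381


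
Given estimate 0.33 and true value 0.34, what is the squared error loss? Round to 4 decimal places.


Squared error = (estimate - true)^2
Difference = -0.01
Loss = -0.01^2 = 0.0001

0.0001


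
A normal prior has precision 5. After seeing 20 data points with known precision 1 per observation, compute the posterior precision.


In the conjugate normal model, precisions add:
tau_posterior = tau_prior + n * tau_data
= 5 + 20*1 = 25

25


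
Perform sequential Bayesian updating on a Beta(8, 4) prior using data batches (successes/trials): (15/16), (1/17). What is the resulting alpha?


Accumulate successes: 16
Posterior alpha = prior alpha + sum of successes
= 8 + 16 = 24

24


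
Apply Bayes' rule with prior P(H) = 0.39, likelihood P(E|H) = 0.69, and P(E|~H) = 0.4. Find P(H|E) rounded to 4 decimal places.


Step 1: Compute marginal P(E) = P(E|H)P(H) + P(E|~H)P(~H)
= 0.69*0.39 + 0.4*0.61 = 0.5131
Step 2: P(H|E) = P(E|H)P(H)/P(E) = 0.2691/0.5131
= 0.5245

0.5245


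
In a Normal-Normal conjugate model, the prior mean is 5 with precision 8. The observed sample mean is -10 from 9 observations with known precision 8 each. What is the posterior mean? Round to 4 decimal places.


Posterior precision = tau0 + n*tau = 8 + 9*8 = 80
Posterior mean = (tau0*mu0 + n*tau*xbar) / posterior_precision
= (8*5 + 9*8*-10) / 80
= -680 / 80 = -8.5

-8.5


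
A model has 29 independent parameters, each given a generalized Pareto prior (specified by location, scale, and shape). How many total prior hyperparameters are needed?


Each generalized Pareto prior needs 3 hyperparameters (location, scale, and shape).
Total = 3 * 29 = 87

87


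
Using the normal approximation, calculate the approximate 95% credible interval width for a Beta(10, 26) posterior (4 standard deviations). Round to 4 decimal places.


Var(Beta) = 10*26/(36^2 * 37) = 0.0054
SD = 0.0736
Width ~ 4*SD = 0.2945

0.2945


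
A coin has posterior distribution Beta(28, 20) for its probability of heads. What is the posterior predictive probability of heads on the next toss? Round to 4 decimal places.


Posterior predictive = E[theta] = alpha/(alpha+beta)
= 28/48
= 0.5833

0.5833


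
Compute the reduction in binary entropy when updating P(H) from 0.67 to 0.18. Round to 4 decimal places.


H_before = -p*log2(p) - (1-p)*log2(1-p) for p=0.67: 0.9149
H_after for p=0.18: 0.6801
Reduction = 0.9149 - 0.6801 = 0.2348

0.2348


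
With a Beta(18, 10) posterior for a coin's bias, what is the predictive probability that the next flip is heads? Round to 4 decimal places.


The predictive probability equals the posterior mean.
P(next = heads) = alpha / (alpha + beta)
= 18 / 28 = 0.6429

0.6429


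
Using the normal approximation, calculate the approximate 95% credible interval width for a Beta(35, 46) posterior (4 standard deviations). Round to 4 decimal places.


Var(Beta) = 35*46/(81^2 * 82) = 0.003
SD = 0.0547
Width ~ 4*SD = 0.2188

0.2188


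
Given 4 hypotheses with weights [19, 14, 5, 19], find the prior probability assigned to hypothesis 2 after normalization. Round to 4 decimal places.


To normalize, divide each weight by the sum of all weights.
Sum = 57
Prior(H2) = 14/57 = 0.2456

0.2456


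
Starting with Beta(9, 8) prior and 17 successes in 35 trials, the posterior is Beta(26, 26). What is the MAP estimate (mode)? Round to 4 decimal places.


The mode of Beta(a, b) when a > 1 and b > 1 is (a-1)/(a+b-2)
= (26 - 1) / (26 + 26 - 2)
= 25 / 50
= 0.5

0.5


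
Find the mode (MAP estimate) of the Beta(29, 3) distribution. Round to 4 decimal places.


For Beta(a,b) with a,b > 1:
Mode = (a-1)/(a+b-2) = (29-1)/(32-2)
= 28/30 = 0.9333

0.9333


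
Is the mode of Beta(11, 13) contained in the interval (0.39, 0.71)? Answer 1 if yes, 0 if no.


Mode = (a-1)/(a+b-2) = 10/22 = 0.4545
Interval: (0.39, 0.71)
Contains mode? 1

1


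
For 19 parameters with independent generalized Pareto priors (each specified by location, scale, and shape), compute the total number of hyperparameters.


A generalized Pareto prior has 3 hyperparameters per parameter.
Total = 19 * 3 = 57

57


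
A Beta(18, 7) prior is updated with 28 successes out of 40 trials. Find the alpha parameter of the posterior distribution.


In the Beta-Binomial conjugate update:
alpha_post = alpha_prior + successes
= 18 + 28
= 46

46


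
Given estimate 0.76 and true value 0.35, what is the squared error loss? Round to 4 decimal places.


Squared error = (estimate - true)^2
Difference = 0.41
Loss = 0.41^2 = 0.1681

0.1681


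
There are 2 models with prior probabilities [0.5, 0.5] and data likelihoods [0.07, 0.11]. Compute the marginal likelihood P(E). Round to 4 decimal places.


P(E) = sum over models of P(M_i) * P(E|M_i)
= 0.5*0.07 + 0.5*0.11
= 0.09

0.09


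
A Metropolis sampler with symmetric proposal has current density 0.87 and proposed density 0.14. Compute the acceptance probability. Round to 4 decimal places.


For symmetric proposals, acceptance = min(1, pi(x*)/pi(x))
= min(1, 0.14/0.87)
= min(1, 0.1609) = 0.1609

0.1609


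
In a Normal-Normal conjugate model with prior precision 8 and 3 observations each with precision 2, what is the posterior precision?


Posterior precision = prior precision + n * observation precision
= 8 + 3 * 2
= 8 + 6 = 14

14


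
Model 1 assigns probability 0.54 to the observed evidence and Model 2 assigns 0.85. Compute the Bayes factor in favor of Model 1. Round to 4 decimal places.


BF = P(data|M1) / P(data|M2)
= 0.54 / 0.85 = 0.6353

0.6353


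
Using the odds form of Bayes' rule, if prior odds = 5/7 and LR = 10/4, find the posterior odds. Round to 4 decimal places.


Bayes' rule in odds form: posterior odds = prior odds * LR
= (5 * 10) / (7 * 4)
= 50/28 = 1.7857

1.7857


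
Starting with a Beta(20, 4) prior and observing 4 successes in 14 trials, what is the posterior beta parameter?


Posterior beta = prior beta + failures
Failures = 14 - 4 = 10
beta_post = 4 + 10 = 14

14


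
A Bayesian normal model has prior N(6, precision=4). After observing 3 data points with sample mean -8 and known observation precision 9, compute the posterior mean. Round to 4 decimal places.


Posterior mean = (prior_precision * prior_mean + n * data_precision * data_mean) / (prior_precision + n * data_precision)
Numerator = 4*6 + 3*9*-8 = -192
Denominator = 4 + 3*9 = 31
Posterior mean = -6.1935

-6.1935


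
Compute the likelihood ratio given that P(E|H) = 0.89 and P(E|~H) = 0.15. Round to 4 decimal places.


LR = P(E|H) / P(E|~H)
= 0.89 / 0.15 = 5.9333

5.9333


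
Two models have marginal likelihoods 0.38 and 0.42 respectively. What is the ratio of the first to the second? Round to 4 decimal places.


Evidence ratio = 0.38 / 0.42
= 0.9048

0.9048


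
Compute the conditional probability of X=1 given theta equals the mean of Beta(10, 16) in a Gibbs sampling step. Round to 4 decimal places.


Mean of Beta(10, 16) = 0.3846
P(X=1 | theta=0.3846) = 0.3846

0.3846


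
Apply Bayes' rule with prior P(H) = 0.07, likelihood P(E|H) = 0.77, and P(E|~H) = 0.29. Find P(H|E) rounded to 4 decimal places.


Step 1: Compute marginal P(E) = P(E|H)P(H) + P(E|~H)P(~H)
= 0.77*0.07 + 0.29*0.93 = 0.3236
Step 2: P(H|E) = P(E|H)P(H)/P(E) = 0.0539/0.3236
= 0.1666

0.1666


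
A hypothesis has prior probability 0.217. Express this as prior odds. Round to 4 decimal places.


Odds = P(H) / P(not H) = 0.217 / 0.783
= 0.2771

0.2771


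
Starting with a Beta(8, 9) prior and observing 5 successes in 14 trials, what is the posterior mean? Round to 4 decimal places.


Posterior parameters: alpha = 8 + 5 = 13
beta = 9 + 9 = 18
Posterior mean = alpha / (alpha + beta) = 13 / 31
= 0.4194

0.4194


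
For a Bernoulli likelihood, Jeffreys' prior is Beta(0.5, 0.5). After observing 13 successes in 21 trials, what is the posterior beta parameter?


Jeffreys' prior for Bernoulli is Beta(0.5, 0.5).
Posterior is Beta(0.5 + k, 0.5 + n - k).
Posterior beta = 0.5 + (n - k) = 0.5 + 8 = 8.5

8.5


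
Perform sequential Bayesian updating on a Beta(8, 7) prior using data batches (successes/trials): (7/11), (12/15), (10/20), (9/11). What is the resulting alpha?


Accumulate successes: 38
Posterior alpha = prior alpha + sum of successes
= 8 + 38 = 46

46


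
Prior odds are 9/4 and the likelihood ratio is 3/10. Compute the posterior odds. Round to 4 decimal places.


Posterior odds = prior odds * likelihood ratio
= (9/4) * (3/10)
= 27 / 40
= 0.675

0.675


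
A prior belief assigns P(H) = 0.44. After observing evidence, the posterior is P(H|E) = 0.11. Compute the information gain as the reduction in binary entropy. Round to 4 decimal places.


H(prior) = -0.44*log2(0.44) - 0.56*log2(0.56)
= 0.9896
H(post) = -0.11*log2(0.11) - 0.89*log2(0.89)
= 0.4999
IG = 0.9896 - 0.4999 = 0.4897

0.4897


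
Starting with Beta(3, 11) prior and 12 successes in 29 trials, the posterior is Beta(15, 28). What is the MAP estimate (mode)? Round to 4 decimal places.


The mode of Beta(a, b) when a > 1 and b > 1 is (a-1)/(a+b-2)
= (15 - 1) / (15 + 28 - 2)
= 14 / 41
= 0.3415

0.3415


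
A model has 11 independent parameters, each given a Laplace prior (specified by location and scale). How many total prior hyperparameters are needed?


Each Laplace prior needs 2 hyperparameters (location and scale).
Total = 2 * 11 = 22

22


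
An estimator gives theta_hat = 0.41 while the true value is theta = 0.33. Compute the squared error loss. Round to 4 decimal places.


The squared error loss is (theta_hat - theta)^2
= (0.41 - 0.33)^2
= (0.08)^2 = 0.0064

0.0064


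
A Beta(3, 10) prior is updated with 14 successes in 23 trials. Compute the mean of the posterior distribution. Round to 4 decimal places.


After update: Beta(17, 19)
Mean = 17 / (17 + 19) = 17 / 36
= 0.4722

0.4722


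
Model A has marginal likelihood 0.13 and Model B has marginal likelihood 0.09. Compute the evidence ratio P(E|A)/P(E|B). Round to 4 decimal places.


Evidence ratio = P(E|A) / P(E|B)
= 0.13 / 0.09
= 1.4444

1.4444


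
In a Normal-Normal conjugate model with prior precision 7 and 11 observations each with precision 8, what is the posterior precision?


Posterior precision = prior precision + n * observation precision
= 7 + 11 * 8
= 7 + 88 = 95

95


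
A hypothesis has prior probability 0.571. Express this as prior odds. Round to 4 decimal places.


Odds = P(H) / P(not H) = 0.571 / 0.429
= 1.331

1.331


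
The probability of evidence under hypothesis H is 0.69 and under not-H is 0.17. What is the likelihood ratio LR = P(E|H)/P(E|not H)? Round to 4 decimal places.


LR = 0.69 / 0.17
= 4.0588

4.0588


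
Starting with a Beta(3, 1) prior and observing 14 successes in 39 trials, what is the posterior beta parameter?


Posterior beta = prior beta + failures
Failures = 39 - 14 = 25
beta_post = 1 + 25 = 26

26


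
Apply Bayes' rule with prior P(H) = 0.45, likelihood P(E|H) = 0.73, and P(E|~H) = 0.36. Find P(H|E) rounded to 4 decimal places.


Step 1: Compute marginal P(E) = P(E|H)P(H) + P(E|~H)P(~H)
= 0.73*0.45 + 0.36*0.55 = 0.5265
Step 2: P(H|E) = P(E|H)P(H)/P(E) = 0.3285/0.5265
= 0.6239

0.6239


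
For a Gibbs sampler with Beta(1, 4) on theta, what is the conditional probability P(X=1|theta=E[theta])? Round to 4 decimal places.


E[theta] = 1/(1+4) = 0.2
P(X=1|theta) = theta = 0.2

0.2


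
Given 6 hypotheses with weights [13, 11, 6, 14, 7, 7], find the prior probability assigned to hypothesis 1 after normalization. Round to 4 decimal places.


To normalize, divide each weight by the sum of all weights.
Sum = 58
Prior(H1) = 13/58 = 0.2241

0.2241


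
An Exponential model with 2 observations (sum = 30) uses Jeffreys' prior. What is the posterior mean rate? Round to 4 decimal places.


Posterior Gamma(2, 30)
E[lambda] = 2/30 = 0.0667

0.0667


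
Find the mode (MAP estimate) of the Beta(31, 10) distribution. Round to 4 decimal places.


For Beta(a,b) with a,b > 1:
Mode = (a-1)/(a+b-2) = (31-1)/(41-2)
= 30/39 = 0.7692

0.7692


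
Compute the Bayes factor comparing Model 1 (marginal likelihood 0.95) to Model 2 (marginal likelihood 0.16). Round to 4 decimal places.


BF12 = marginal likelihood of M1 / marginal likelihood of M2
= 0.95/0.16
= 5.9375

5.9375


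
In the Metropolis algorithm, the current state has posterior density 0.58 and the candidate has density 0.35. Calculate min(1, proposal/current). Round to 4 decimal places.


Ratio = 0.35/0.58 = 0.6034
Acceptance probability = min(1, 0.6034)
= 0.6034

0.6034


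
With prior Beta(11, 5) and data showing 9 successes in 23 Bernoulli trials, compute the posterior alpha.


Conjugate update: alpha_posterior = alpha_prior + k
= 11 + 9 = 20

20


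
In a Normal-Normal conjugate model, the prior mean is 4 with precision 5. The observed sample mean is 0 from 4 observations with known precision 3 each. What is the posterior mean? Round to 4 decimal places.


Posterior precision = tau0 + n*tau = 5 + 4*3 = 17
Posterior mean = (tau0*mu0 + n*tau*xbar) / posterior_precision
= (5*4 + 4*3*0) / 17
= 20 / 17 = 1.1765

1.1765


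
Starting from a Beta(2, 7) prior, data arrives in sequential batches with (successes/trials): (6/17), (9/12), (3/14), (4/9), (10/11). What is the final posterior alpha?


In sequential Bayesian updating, we sum all successes.
Total successes = 32
Final alpha = 2 + 32 = 34

34


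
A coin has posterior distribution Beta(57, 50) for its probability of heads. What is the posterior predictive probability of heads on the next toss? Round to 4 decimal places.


Posterior predictive = E[theta] = alpha/(alpha+beta)
= 57/107
= 0.5327

0.5327


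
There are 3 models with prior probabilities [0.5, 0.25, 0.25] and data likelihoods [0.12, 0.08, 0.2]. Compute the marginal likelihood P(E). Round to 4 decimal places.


P(E) = sum over models of P(M_i) * P(E|M_i)
= 0.5*0.12 + 0.25*0.08 + 0.25*0.2
= 0.13

0.13


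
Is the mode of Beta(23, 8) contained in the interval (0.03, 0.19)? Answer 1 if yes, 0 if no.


Mode = (a-1)/(a+b-2) = 22/29 = 0.7586
Interval: (0.03, 0.19)
Contains mode? 0

0


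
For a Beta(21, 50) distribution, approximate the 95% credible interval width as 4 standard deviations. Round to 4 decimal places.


Variance of Beta(a,b) = ab / ((a+b)^2 * (a+b+1))
= 21*50 / ((71)^2 * 72)
= 0.0029
SD = sqrt(0.0029) = 0.0538
Width = 4 * SD = 0.2151

0.2151


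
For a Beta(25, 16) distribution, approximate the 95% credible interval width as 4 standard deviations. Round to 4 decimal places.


Variance of Beta(a,b) = ab / ((a+b)^2 * (a+b+1))
= 25*16 / ((41)^2 * 42)
= 0.0057
SD = sqrt(0.0057) = 0.0753
Width = 4 * SD = 0.3011

0.3011


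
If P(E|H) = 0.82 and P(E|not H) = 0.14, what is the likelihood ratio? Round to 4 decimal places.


Likelihood ratio = P(E|H) / P(E|not H)
= 0.82 / 0.14
= 5.8571

5.8571


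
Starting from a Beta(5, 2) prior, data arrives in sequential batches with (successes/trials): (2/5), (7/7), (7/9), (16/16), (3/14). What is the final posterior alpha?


In sequential Bayesian updating, we sum all successes.
Total successes = 35
Final alpha = 5 + 35 = 40

40


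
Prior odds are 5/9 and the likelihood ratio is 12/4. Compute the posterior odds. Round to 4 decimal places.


Posterior odds = prior odds * likelihood ratio
= (5/9) * (12/4)
= 60 / 36
= 1.6667

1.6667


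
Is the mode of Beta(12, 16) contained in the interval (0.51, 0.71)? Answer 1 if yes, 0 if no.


Mode = (a-1)/(a+b-2) = 11/26 = 0.4231
Interval: (0.51, 0.71)
Contains mode? 0

0


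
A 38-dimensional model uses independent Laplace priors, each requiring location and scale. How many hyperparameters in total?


Per parameter: 2 (location and scale).
Total = 38 * 2 = 76

76


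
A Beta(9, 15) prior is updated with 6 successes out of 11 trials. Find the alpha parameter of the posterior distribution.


In the Beta-Binomial conjugate update:
alpha_post = alpha_prior + successes
= 9 + 6
= 15

15


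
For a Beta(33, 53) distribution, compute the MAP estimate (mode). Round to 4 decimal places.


MAP = mode = (a-1)/(a+b-2)
= (33-1)/(33+53-2)
= 32/84 = 0.381

0.381


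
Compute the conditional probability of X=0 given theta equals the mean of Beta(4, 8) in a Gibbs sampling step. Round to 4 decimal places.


Mean of Beta(4, 8) = 0.3333
P(X=0 | theta=0.3333) = 0.6667

0.6667


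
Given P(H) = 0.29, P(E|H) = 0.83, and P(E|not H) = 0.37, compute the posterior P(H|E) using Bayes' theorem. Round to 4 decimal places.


By Bayes' theorem: P(H|E) = P(E|H)*P(H) / P(E)
P(E) = P(E|H)*P(H) + P(E|not H)*P(not H)
P(E) = 0.83*0.29 + 0.37*0.71 = 0.5034
P(H|E) = 0.83*0.29 / 0.5034 = 0.4781

0.4781


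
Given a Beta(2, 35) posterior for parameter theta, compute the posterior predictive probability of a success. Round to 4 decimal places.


For a Beta-Bernoulli model, the predictive probability is the mean:
P(success) = 2/(2+35) = 2/37 = 0.0541

0.0541


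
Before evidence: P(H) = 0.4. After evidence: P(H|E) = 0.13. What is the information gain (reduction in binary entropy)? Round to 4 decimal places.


Prior entropy = 0.971
Posterior entropy = 0.5574
Information gain = 0.971 - 0.5574 = 0.4135

0.4135


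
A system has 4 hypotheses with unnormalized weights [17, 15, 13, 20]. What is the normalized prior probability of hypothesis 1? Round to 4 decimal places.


The normalized prior is the weight divided by the total.
Total weight = 65
P(H1) = 17 / 65 = 0.2615

0.2615


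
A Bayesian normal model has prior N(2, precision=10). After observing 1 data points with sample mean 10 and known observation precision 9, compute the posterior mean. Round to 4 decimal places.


Posterior mean = (prior_precision * prior_mean + n * data_precision * data_mean) / (prior_precision + n * data_precision)
Numerator = 10*2 + 1*9*10 = 110
Denominator = 10 + 1*9 = 19
Posterior mean = 5.7895

5.7895


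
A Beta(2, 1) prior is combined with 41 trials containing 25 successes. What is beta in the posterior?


In conjugate updating:
beta_posterior = beta_prior + (n - k)
= 1 + (41 - 25)
= 1 + 16 = 17

17


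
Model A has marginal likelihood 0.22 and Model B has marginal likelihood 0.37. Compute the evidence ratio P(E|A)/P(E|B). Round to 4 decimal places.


Evidence ratio = P(E|A) / P(E|B)
= 0.22 / 0.37
= 0.5946

0.5946


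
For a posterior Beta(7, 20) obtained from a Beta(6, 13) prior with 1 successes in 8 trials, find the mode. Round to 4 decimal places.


Mode = (alpha - 1) / (alpha + beta - 2)
= 6 / 25
= 0.24

0.24


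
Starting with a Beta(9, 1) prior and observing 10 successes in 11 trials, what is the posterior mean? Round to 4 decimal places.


Posterior parameters: alpha = 9 + 10 = 19
beta = 1 + 1 = 2
Posterior mean = alpha / (alpha + beta) = 19 / 21
= 0.9048

0.9048


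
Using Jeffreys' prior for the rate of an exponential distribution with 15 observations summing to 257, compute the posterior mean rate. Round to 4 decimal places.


Jeffreys' prior leads to posterior Gamma(15, 257).
Mean = 15/257 = 0.0584

0.0584


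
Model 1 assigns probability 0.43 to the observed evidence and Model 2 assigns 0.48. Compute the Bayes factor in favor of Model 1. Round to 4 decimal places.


BF = P(data|M1) / P(data|M2)
= 0.43 / 0.48 = 0.8958

0.8958


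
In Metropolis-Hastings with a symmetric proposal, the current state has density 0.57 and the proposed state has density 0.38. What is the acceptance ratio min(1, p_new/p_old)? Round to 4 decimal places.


Ratio = p_new / p_old = 0.38 / 0.57 = 0.6667
Acceptance = min(1, 0.6667) = 0.6667

0.6667


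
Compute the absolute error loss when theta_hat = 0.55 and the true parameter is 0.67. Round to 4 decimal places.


L = |theta_hat - theta_true|
= |0.55 - 0.67| = 0.12

0.12


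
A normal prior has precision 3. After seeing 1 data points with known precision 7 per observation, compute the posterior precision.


In the conjugate normal model, precisions add:
tau_posterior = tau_prior + n * tau_data
= 3 + 1*7 = 10

10


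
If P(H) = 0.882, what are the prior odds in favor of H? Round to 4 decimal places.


Prior odds = P(H) / (1 - P(H))
= 0.882 / 0.118
= 7.4746

7.4746


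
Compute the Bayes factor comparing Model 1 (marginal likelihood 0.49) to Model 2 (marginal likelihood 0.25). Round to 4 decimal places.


BF12 = marginal likelihood of M1 / marginal likelihood of M2
= 0.49/0.25
= 1.96

1.96


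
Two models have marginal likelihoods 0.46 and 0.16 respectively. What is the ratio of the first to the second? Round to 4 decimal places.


Evidence ratio = 0.46 / 0.16
= 2.875

2.875


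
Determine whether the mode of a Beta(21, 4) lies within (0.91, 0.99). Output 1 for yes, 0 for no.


First find the mode: (a-1)/(a+b-2) = 0.8696
Is 0.8696 in (0.91, 0.99)? 0

0


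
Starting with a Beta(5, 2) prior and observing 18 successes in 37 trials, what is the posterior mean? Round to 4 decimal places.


Posterior parameters: alpha = 5 + 18 = 23
beta = 2 + 19 = 21
Posterior mean = alpha / (alpha + beta) = 23 / 44
= 0.5227

0.5227


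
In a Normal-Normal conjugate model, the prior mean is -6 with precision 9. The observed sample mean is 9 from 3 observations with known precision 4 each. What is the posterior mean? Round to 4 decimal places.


Posterior precision = tau0 + n*tau = 9 + 3*4 = 21
Posterior mean = (tau0*mu0 + n*tau*xbar) / posterior_precision
= (9*-6 + 3*4*9) / 21
= 54 / 21 = 2.5714

2.5714


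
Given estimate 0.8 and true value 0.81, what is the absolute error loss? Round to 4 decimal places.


Absolute error = |estimate - true|
= |-0.01| = 0.01

0.01


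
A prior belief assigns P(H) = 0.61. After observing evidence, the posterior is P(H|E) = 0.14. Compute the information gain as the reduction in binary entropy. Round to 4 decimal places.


H(prior) = -0.61*log2(0.61) - 0.39*log2(0.39)
= 0.9648
H(post) = -0.14*log2(0.14) - 0.86*log2(0.86)
= 0.5842
IG = 0.9648 - 0.5842 = 0.3806

0.3806


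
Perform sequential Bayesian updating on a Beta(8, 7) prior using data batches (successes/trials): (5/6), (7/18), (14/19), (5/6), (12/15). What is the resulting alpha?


Accumulate successes: 43
Posterior alpha = prior alpha + sum of successes
= 8 + 43 = 51

51


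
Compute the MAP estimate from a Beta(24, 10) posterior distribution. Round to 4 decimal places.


MAP = mode of Beta distribution
= (alpha - 1)/(alpha + beta - 2)
= (24-1)/(24+10-2)
= 23/32 = 0.7188

0.7188


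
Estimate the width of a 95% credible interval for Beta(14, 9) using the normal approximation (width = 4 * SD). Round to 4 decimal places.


For Beta(a,b): Var = ab/((a+b)^2(a+b+1))
Var = 0.0099, SD = 0.0996
Approximate 95% CI width = 4 * 0.0996 = 0.3985

0.3985


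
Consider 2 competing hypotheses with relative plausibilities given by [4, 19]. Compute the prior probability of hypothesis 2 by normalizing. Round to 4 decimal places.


Sum of weights = 4 + 19 = 23
Normalized prior for H2 = 19 / 23
= 0.8261

0.8261


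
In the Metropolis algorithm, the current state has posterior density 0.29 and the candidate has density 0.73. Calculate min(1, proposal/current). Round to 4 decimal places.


Ratio = 0.73/0.29 = 2.5172
Acceptance probability = min(1, 2.5172)
= 1.0

1.0


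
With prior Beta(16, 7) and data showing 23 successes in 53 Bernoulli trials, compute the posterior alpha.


Conjugate update: alpha_posterior = alpha_prior + k
= 16 + 23 = 39

39


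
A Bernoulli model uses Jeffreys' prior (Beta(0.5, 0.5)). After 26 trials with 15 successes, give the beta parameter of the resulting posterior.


Posterior = Beta(prior_alpha + successes, prior_beta + failures)
= Beta(0.5 + 15, 0.5 + 11)
Posterior beta = 0.5 + (n - k) = 0.5 + 11 = 11.5

11.5


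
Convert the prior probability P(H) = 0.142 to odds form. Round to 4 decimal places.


P(not H) = 1 - 0.142 = 0.858
Odds = 0.142 / 0.858 = 0.1655

0.1655


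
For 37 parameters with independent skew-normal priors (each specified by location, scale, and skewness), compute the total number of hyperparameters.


A skew-normal prior has 3 hyperparameters per parameter.
Total = 37 * 3 = 111

111


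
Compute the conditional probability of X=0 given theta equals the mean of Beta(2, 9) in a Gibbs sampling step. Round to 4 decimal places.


Mean of Beta(2, 9) = 0.1818
P(X=0 | theta=0.1818) = 0.8182

0.8182


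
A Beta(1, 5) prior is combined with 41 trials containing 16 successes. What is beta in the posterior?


In conjugate updating:
beta_posterior = beta_prior + (n - k)
= 5 + (41 - 16)
= 5 + 25 = 30

30


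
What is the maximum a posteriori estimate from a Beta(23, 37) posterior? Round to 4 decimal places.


The MAP estimate equals the mode of the distribution.
Mode of Beta(a,b) = (a-1)/(a+b-2)
= 22/58
= 0.3793

0.3793


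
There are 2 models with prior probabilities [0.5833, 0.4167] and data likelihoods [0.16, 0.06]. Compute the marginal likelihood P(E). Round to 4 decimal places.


P(E) = sum over models of P(M_i) * P(E|M_i)
= 0.5833*0.16 + 0.4167*0.06
= 0.1183

0.1183


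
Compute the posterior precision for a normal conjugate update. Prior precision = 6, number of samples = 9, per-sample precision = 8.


tau_post = tau_0 + n * tau
= 6 + 9 * 8 = 78

78


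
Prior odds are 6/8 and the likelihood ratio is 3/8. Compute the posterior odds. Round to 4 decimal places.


Posterior odds = prior odds * likelihood ratio
= (6/8) * (3/8)
= 18 / 64
= 0.2812

0.2812


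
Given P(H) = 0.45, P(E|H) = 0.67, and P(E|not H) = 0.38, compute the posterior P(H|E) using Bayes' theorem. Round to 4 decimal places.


By Bayes' theorem: P(H|E) = P(E|H)*P(H) / P(E)
P(E) = P(E|H)*P(H) + P(E|not H)*P(not H)
P(E) = 0.67*0.45 + 0.38*0.55 = 0.5105
P(H|E) = 0.67*0.45 / 0.5105 = 0.5906

0.5906


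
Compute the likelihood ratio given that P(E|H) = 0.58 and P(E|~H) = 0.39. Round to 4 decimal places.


LR = P(E|H) / P(E|~H)
= 0.58 / 0.39 = 1.4872

1.4872


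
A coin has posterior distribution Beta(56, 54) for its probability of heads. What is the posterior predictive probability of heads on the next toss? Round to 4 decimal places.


Posterior predictive = E[theta] = alpha/(alpha+beta)
= 56/110
= 0.5091

0.5091


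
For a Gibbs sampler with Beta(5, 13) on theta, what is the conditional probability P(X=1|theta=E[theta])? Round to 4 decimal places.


E[theta] = 5/(5+13) = 0.2778
P(X=1|theta) = theta = 0.2778

0.2778


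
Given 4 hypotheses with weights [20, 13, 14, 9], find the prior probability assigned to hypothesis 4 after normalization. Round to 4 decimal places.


To normalize, divide each weight by the sum of all weights.
Sum = 56
Prior(H4) = 9/56 = 0.1607

0.1607


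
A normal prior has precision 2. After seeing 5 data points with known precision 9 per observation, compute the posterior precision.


In the conjugate normal model, precisions add:
tau_posterior = tau_prior + n * tau_data
= 2 + 5*9 = 47

47


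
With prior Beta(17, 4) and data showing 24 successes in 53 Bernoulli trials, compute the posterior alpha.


Conjugate update: alpha_posterior = alpha_prior + k
= 17 + 24 = 41

41


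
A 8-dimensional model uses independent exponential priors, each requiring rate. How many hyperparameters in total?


Per parameter: 1 (rate).
Total = 8 * 1 = 8

8


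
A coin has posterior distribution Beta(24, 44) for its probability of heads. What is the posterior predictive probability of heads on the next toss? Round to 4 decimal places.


Posterior predictive = E[theta] = alpha/(alpha+beta)
= 24/68
= 0.3529

0.3529


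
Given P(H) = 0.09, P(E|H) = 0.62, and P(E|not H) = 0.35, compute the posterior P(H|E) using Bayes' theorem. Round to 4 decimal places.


By Bayes' theorem: P(H|E) = P(E|H)*P(H) / P(E)
P(E) = P(E|H)*P(H) + P(E|not H)*P(not H)
P(E) = 0.62*0.09 + 0.35*0.91 = 0.3743
P(H|E) = 0.62*0.09 / 0.3743 = 0.1491

0.1491


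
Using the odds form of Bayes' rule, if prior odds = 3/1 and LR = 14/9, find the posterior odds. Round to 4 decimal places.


Bayes' rule in odds form: posterior odds = prior odds * LR
= (3 * 14) / (1 * 9)
= 42/9 = 4.6667

4.6667


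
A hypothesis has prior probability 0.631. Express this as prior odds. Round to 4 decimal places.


Odds = P(H) / P(not H) = 0.631 / 0.369
= 1.71

1.71


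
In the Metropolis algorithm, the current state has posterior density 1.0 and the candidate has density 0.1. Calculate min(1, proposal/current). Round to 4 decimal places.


Ratio = 0.1/1.0 = 0.1
Acceptance probability = min(1, 0.1)
= 0.1

0.1


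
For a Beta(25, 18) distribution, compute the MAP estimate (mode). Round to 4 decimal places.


MAP = mode = (a-1)/(a+b-2)
= (25-1)/(25+18-2)
= 24/41 = 0.5854

0.5854


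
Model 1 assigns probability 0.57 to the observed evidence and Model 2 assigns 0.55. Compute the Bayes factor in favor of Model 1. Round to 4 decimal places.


BF = P(data|M1) / P(data|M2)
= 0.57 / 0.55 = 1.0364

1.0364


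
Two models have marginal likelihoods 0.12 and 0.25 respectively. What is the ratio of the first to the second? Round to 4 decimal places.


Evidence ratio = 0.12 / 0.25
= 0.48

0.48


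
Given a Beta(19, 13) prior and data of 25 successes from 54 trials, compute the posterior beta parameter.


Number of failures = 54 - 25 = 29
Posterior beta = 13 + 29 = 42

42


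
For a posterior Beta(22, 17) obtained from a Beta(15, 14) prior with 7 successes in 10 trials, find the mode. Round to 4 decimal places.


Mode = (alpha - 1) / (alpha + beta - 2)
= 21 / 37
= 0.5676

0.5676


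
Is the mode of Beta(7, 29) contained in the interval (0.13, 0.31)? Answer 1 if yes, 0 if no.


Mode = (a-1)/(a+b-2) = 6/34 = 0.1765
Interval: (0.13, 0.31)
Contains mode? 1

1


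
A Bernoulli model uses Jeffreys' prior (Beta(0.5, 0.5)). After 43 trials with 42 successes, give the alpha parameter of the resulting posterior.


Posterior = Beta(prior_alpha + successes, prior_beta + failures)
= Beta(0.5 + 42, 0.5 + 1)
Posterior alpha = 0.5 + k = 0.5 + 42 = 42.5

42.5


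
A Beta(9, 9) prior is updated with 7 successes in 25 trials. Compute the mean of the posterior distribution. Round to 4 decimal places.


After update: Beta(16, 27)
Mean = 16 / (16 + 27) = 16 / 43
= 0.3721

0.3721


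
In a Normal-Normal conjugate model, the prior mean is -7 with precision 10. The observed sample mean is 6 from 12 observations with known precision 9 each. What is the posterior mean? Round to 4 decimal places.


Posterior precision = tau0 + n*tau = 10 + 12*9 = 118
Posterior mean = (tau0*mu0 + n*tau*xbar) / posterior_precision
= (10*-7 + 12*9*6) / 118
= 578 / 118 = 4.8983

4.8983


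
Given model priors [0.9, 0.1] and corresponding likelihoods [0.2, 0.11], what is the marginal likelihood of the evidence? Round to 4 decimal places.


P(E) = sum_i P(M_i) P(E|M_i)
= 0.18 + 0.011
= 0.191

0.191


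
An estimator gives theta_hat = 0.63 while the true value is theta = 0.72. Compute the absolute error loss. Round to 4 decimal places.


The absolute error loss is |theta_hat - theta|
= |0.63 - 0.72|
= 0.09

0.09


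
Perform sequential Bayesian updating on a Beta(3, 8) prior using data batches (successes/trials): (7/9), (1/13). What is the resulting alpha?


Accumulate successes: 8
Posterior alpha = prior alpha + sum of successes
= 3 + 8 = 11

11


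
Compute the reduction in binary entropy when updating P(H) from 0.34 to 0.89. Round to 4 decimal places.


H_before = -p*log2(p) - (1-p)*log2(1-p) for p=0.34: 0.9248
H_after for p=0.89: 0.4999
Reduction = 0.9248 - 0.4999 = 0.4249

0.4249


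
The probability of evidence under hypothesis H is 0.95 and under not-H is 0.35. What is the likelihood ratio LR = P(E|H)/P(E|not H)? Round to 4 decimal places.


LR = 0.95 / 0.35
= 2.7143

2.7143


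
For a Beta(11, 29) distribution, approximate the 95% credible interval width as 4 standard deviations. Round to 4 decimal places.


Variance of Beta(a,b) = ab / ((a+b)^2 * (a+b+1))
= 11*29 / ((40)^2 * 41)
= 0.0049
SD = sqrt(0.0049) = 0.0697
Width = 4 * SD = 0.2789

0.2789


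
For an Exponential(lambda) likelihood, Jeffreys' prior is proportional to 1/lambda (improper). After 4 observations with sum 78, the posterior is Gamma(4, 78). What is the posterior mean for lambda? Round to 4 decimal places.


Posterior = Gamma(n, sum_x) = Gamma(4, 78)
Posterior mean = shape/rate = 4/78
= 0.0513

0.0513


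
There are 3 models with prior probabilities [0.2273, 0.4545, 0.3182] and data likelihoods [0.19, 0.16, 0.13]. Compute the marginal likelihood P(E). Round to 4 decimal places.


P(E) = sum over models of P(M_i) * P(E|M_i)
= 0.2273*0.19 + 0.4545*0.16 + 0.3182*0.13
= 0.1573

0.1573


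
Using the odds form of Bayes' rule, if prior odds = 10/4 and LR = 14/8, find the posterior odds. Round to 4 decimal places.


Bayes' rule in odds form: posterior odds = prior odds * LR
= (10 * 14) / (4 * 8)
= 140/32 = 4.375

4.375


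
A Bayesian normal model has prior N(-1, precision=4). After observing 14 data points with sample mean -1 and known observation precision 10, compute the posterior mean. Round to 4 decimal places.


Posterior mean = (prior_precision * prior_mean + n * data_precision * data_mean) / (prior_precision + n * data_precision)
Numerator = 4*-1 + 14*10*-1 = -144
Denominator = 4 + 14*10 = 144
Posterior mean = -1.0

-1.0


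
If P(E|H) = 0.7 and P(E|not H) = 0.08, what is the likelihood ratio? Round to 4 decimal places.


Likelihood ratio = P(E|H) / P(E|not H)
= 0.7 / 0.08
= 8.75

8.75


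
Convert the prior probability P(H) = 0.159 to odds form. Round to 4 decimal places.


P(not H) = 1 - 0.159 = 0.841
Odds = 0.159 / 0.841 = 0.1891

0.1891


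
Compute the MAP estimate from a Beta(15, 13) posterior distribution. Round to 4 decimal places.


MAP = mode of Beta distribution
= (alpha - 1)/(alpha + beta - 2)
= (15-1)/(15+13-2)
= 14/26 = 0.5385

0.5385


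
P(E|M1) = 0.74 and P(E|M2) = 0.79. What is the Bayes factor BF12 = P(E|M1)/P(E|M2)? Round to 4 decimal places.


Bayes factor BF12 = P(E|M1) / P(E|M2)
= 0.74 / 0.79
= 0.9367

0.9367


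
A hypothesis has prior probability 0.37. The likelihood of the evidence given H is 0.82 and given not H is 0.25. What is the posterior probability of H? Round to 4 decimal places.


Using Bayes' theorem:
P(E) = 0.37 * 0.82 + 0.63 * 0.25
P(E) = 0.4609
P(H|E) = (0.37 * 0.82) / 0.4609 = 0.6583

0.6583
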